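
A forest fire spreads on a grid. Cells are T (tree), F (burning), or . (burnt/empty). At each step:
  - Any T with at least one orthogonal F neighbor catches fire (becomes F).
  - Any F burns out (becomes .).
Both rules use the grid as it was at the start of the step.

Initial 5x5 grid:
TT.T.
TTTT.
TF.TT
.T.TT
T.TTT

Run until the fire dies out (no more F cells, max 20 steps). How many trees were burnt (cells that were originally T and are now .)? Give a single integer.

Answer: 16

Derivation:
Step 1: +3 fires, +1 burnt (F count now 3)
Step 2: +3 fires, +3 burnt (F count now 3)
Step 3: +2 fires, +3 burnt (F count now 2)
Step 4: +2 fires, +2 burnt (F count now 2)
Step 5: +2 fires, +2 burnt (F count now 2)
Step 6: +2 fires, +2 burnt (F count now 2)
Step 7: +2 fires, +2 burnt (F count now 2)
Step 8: +0 fires, +2 burnt (F count now 0)
Fire out after step 8
Initially T: 17, now '.': 24
Total burnt (originally-T cells now '.'): 16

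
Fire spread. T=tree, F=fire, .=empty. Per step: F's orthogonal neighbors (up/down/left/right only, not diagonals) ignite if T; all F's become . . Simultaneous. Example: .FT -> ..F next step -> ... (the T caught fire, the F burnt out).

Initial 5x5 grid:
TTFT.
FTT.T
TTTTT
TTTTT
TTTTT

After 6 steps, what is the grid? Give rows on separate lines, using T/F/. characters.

Step 1: 6 trees catch fire, 2 burn out
  FF.F.
  .FF.T
  FTTTT
  TTTTT
  TTTTT
Step 2: 3 trees catch fire, 6 burn out
  .....
  ....T
  .FFTT
  FTTTT
  TTTTT
Step 3: 4 trees catch fire, 3 burn out
  .....
  ....T
  ...FT
  .FFTT
  FTTTT
Step 4: 4 trees catch fire, 4 burn out
  .....
  ....T
  ....F
  ...FT
  .FFTT
Step 5: 3 trees catch fire, 4 burn out
  .....
  ....F
  .....
  ....F
  ...FT
Step 6: 1 trees catch fire, 3 burn out
  .....
  .....
  .....
  .....
  ....F

.....
.....
.....
.....
....F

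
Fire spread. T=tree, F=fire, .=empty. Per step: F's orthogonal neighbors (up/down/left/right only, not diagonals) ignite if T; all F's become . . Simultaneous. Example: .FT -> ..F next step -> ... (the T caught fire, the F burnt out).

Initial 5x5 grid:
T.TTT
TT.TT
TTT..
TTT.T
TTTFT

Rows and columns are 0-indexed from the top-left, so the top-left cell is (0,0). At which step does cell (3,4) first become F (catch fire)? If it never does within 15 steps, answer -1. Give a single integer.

Step 1: cell (3,4)='T' (+2 fires, +1 burnt)
Step 2: cell (3,4)='F' (+3 fires, +2 burnt)
  -> target ignites at step 2
Step 3: cell (3,4)='.' (+3 fires, +3 burnt)
Step 4: cell (3,4)='.' (+2 fires, +3 burnt)
Step 5: cell (3,4)='.' (+2 fires, +2 burnt)
Step 6: cell (3,4)='.' (+1 fires, +2 burnt)
Step 7: cell (3,4)='.' (+1 fires, +1 burnt)
Step 8: cell (3,4)='.' (+0 fires, +1 burnt)
  fire out at step 8

2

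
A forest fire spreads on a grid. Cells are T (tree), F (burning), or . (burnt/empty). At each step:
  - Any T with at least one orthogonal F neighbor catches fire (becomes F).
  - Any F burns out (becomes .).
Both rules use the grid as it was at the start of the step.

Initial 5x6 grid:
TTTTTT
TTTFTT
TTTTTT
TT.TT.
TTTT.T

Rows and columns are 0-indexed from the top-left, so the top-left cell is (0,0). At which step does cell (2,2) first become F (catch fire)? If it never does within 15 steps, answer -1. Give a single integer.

Step 1: cell (2,2)='T' (+4 fires, +1 burnt)
Step 2: cell (2,2)='F' (+7 fires, +4 burnt)
  -> target ignites at step 2
Step 3: cell (2,2)='.' (+7 fires, +7 burnt)
Step 4: cell (2,2)='.' (+4 fires, +7 burnt)
Step 5: cell (2,2)='.' (+2 fires, +4 burnt)
Step 6: cell (2,2)='.' (+1 fires, +2 burnt)
Step 7: cell (2,2)='.' (+0 fires, +1 burnt)
  fire out at step 7

2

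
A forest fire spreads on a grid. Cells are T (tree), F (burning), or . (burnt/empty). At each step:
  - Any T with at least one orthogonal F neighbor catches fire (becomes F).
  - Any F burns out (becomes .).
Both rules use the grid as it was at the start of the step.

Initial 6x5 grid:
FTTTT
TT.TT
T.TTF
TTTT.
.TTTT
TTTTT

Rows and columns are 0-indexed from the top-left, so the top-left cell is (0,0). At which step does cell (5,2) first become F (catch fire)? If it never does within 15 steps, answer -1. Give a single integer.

Step 1: cell (5,2)='T' (+4 fires, +2 burnt)
Step 2: cell (5,2)='T' (+7 fires, +4 burnt)
Step 3: cell (5,2)='T' (+4 fires, +7 burnt)
Step 4: cell (5,2)='T' (+4 fires, +4 burnt)
Step 5: cell (5,2)='F' (+3 fires, +4 burnt)
  -> target ignites at step 5
Step 6: cell (5,2)='.' (+1 fires, +3 burnt)
Step 7: cell (5,2)='.' (+1 fires, +1 burnt)
Step 8: cell (5,2)='.' (+0 fires, +1 burnt)
  fire out at step 8

5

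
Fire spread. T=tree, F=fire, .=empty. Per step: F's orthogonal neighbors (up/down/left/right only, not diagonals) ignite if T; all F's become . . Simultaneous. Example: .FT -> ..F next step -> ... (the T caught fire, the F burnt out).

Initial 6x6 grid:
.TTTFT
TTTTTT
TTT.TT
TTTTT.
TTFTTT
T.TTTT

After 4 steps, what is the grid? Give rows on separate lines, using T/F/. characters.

Step 1: 7 trees catch fire, 2 burn out
  .TTF.F
  TTTTFT
  TTT.TT
  TTFTT.
  TF.FTT
  T.FTTT
Step 2: 10 trees catch fire, 7 burn out
  .TF...
  TTTF.F
  TTF.FT
  TF.FT.
  F...FT
  T..FTT
Step 3: 9 trees catch fire, 10 burn out
  .F....
  TTF...
  TF...F
  F...F.
  .....F
  F...FT
Step 4: 3 trees catch fire, 9 burn out
  ......
  TF....
  F.....
  ......
  ......
  .....F

......
TF....
F.....
......
......
.....F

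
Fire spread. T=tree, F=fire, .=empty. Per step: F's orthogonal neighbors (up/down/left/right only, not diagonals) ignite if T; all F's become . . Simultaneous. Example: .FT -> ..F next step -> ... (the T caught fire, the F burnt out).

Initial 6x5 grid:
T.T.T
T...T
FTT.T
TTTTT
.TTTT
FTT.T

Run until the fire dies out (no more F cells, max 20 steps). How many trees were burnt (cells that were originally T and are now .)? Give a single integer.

Answer: 19

Derivation:
Step 1: +4 fires, +2 burnt (F count now 4)
Step 2: +5 fires, +4 burnt (F count now 5)
Step 3: +2 fires, +5 burnt (F count now 2)
Step 4: +2 fires, +2 burnt (F count now 2)
Step 5: +2 fires, +2 burnt (F count now 2)
Step 6: +2 fires, +2 burnt (F count now 2)
Step 7: +1 fires, +2 burnt (F count now 1)
Step 8: +1 fires, +1 burnt (F count now 1)
Step 9: +0 fires, +1 burnt (F count now 0)
Fire out after step 9
Initially T: 20, now '.': 29
Total burnt (originally-T cells now '.'): 19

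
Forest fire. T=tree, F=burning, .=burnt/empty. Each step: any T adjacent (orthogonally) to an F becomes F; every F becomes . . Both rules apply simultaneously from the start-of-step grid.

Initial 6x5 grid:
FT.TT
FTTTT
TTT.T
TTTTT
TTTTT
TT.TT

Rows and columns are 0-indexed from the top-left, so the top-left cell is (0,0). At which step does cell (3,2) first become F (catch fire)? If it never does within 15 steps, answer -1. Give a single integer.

Step 1: cell (3,2)='T' (+3 fires, +2 burnt)
Step 2: cell (3,2)='T' (+3 fires, +3 burnt)
Step 3: cell (3,2)='T' (+4 fires, +3 burnt)
Step 4: cell (3,2)='F' (+5 fires, +4 burnt)
  -> target ignites at step 4
Step 5: cell (3,2)='.' (+5 fires, +5 burnt)
Step 6: cell (3,2)='.' (+2 fires, +5 burnt)
Step 7: cell (3,2)='.' (+2 fires, +2 burnt)
Step 8: cell (3,2)='.' (+1 fires, +2 burnt)
Step 9: cell (3,2)='.' (+0 fires, +1 burnt)
  fire out at step 9

4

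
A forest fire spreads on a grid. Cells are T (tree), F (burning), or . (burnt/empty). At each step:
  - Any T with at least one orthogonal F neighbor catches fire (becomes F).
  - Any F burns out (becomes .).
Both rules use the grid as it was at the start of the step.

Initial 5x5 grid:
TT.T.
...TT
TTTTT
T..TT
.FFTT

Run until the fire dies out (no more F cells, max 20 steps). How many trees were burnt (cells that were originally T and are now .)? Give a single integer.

Step 1: +1 fires, +2 burnt (F count now 1)
Step 2: +2 fires, +1 burnt (F count now 2)
Step 3: +2 fires, +2 burnt (F count now 2)
Step 4: +3 fires, +2 burnt (F count now 3)
Step 5: +3 fires, +3 burnt (F count now 3)
Step 6: +1 fires, +3 burnt (F count now 1)
Step 7: +1 fires, +1 burnt (F count now 1)
Step 8: +0 fires, +1 burnt (F count now 0)
Fire out after step 8
Initially T: 15, now '.': 23
Total burnt (originally-T cells now '.'): 13

Answer: 13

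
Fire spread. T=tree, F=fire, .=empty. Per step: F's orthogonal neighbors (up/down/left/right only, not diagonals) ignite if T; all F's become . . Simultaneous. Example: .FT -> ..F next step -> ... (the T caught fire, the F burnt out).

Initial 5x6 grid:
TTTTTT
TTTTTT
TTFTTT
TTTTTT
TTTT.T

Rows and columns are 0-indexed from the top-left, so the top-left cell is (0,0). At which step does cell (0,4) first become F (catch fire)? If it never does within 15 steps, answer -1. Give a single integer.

Step 1: cell (0,4)='T' (+4 fires, +1 burnt)
Step 2: cell (0,4)='T' (+8 fires, +4 burnt)
Step 3: cell (0,4)='T' (+9 fires, +8 burnt)
Step 4: cell (0,4)='F' (+5 fires, +9 burnt)
  -> target ignites at step 4
Step 5: cell (0,4)='.' (+2 fires, +5 burnt)
Step 6: cell (0,4)='.' (+0 fires, +2 burnt)
  fire out at step 6

4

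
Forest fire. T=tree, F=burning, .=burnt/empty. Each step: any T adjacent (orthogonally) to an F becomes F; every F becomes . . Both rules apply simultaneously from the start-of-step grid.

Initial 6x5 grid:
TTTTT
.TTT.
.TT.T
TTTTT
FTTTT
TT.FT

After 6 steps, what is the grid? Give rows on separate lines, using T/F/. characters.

Step 1: 5 trees catch fire, 2 burn out
  TTTTT
  .TTT.
  .TT.T
  FTTTT
  .FTFT
  FT..F
Step 2: 5 trees catch fire, 5 burn out
  TTTTT
  .TTT.
  .TT.T
  .FTFT
  ..F.F
  .F...
Step 3: 3 trees catch fire, 5 burn out
  TTTTT
  .TTT.
  .FT.T
  ..F.F
  .....
  .....
Step 4: 3 trees catch fire, 3 burn out
  TTTTT
  .FTT.
  ..F.F
  .....
  .....
  .....
Step 5: 2 trees catch fire, 3 burn out
  TFTTT
  ..FT.
  .....
  .....
  .....
  .....
Step 6: 3 trees catch fire, 2 burn out
  F.FTT
  ...F.
  .....
  .....
  .....
  .....

F.FTT
...F.
.....
.....
.....
.....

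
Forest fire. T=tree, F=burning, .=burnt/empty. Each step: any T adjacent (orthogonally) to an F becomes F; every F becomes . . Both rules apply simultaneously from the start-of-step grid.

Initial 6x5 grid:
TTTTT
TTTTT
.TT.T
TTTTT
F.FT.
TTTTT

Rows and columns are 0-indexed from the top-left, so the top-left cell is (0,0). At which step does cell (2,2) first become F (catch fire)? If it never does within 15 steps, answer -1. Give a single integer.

Step 1: cell (2,2)='T' (+5 fires, +2 burnt)
Step 2: cell (2,2)='F' (+5 fires, +5 burnt)
  -> target ignites at step 2
Step 3: cell (2,2)='.' (+4 fires, +5 burnt)
Step 4: cell (2,2)='.' (+4 fires, +4 burnt)
Step 5: cell (2,2)='.' (+4 fires, +4 burnt)
Step 6: cell (2,2)='.' (+2 fires, +4 burnt)
Step 7: cell (2,2)='.' (+0 fires, +2 burnt)
  fire out at step 7

2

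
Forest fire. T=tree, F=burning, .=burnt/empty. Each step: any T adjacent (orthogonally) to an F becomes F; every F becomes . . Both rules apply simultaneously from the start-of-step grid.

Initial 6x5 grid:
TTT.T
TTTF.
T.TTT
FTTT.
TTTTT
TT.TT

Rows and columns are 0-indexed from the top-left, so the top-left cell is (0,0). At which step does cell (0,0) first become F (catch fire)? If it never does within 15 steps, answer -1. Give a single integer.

Step 1: cell (0,0)='T' (+5 fires, +2 burnt)
Step 2: cell (0,0)='T' (+9 fires, +5 burnt)
Step 3: cell (0,0)='F' (+5 fires, +9 burnt)
  -> target ignites at step 3
Step 4: cell (0,0)='.' (+2 fires, +5 burnt)
Step 5: cell (0,0)='.' (+1 fires, +2 burnt)
Step 6: cell (0,0)='.' (+0 fires, +1 burnt)
  fire out at step 6

3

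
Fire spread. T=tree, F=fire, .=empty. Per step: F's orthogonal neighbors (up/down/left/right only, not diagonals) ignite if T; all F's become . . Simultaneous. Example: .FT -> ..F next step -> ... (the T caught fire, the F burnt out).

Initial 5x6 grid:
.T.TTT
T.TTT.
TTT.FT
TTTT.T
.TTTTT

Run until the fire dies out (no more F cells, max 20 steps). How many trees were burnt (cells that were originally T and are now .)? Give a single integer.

Answer: 21

Derivation:
Step 1: +2 fires, +1 burnt (F count now 2)
Step 2: +3 fires, +2 burnt (F count now 3)
Step 3: +4 fires, +3 burnt (F count now 4)
Step 4: +2 fires, +4 burnt (F count now 2)
Step 5: +3 fires, +2 burnt (F count now 3)
Step 6: +4 fires, +3 burnt (F count now 4)
Step 7: +3 fires, +4 burnt (F count now 3)
Step 8: +0 fires, +3 burnt (F count now 0)
Fire out after step 8
Initially T: 22, now '.': 29
Total burnt (originally-T cells now '.'): 21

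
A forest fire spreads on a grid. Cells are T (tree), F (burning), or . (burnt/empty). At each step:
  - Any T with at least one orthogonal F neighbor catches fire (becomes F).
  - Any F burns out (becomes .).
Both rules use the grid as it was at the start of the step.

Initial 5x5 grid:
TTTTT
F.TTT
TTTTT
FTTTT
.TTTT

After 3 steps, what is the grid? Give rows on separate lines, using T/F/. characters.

Step 1: 3 trees catch fire, 2 burn out
  FTTTT
  ..TTT
  FTTTT
  .FTTT
  .TTTT
Step 2: 4 trees catch fire, 3 burn out
  .FTTT
  ..TTT
  .FTTT
  ..FTT
  .FTTT
Step 3: 4 trees catch fire, 4 burn out
  ..FTT
  ..TTT
  ..FTT
  ...FT
  ..FTT

..FTT
..TTT
..FTT
...FT
..FTT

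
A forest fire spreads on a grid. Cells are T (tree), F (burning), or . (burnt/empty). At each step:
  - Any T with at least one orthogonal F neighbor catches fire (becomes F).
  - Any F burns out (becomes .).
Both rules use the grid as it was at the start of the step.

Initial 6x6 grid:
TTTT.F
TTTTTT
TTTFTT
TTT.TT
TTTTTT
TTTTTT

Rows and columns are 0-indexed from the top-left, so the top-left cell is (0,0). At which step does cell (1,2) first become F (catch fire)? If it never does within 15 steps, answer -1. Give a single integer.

Step 1: cell (1,2)='T' (+4 fires, +2 burnt)
Step 2: cell (1,2)='F' (+7 fires, +4 burnt)
  -> target ignites at step 2
Step 3: cell (1,2)='.' (+7 fires, +7 burnt)
Step 4: cell (1,2)='.' (+8 fires, +7 burnt)
Step 5: cell (1,2)='.' (+5 fires, +8 burnt)
Step 6: cell (1,2)='.' (+1 fires, +5 burnt)
Step 7: cell (1,2)='.' (+0 fires, +1 burnt)
  fire out at step 7

2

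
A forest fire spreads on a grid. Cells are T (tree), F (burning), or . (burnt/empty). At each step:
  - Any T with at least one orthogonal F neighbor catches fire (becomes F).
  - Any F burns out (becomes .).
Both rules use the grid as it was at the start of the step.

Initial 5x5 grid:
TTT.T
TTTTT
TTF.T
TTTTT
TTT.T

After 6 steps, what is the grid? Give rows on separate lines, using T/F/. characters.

Step 1: 3 trees catch fire, 1 burn out
  TTT.T
  TTFTT
  TF..T
  TTFTT
  TTT.T
Step 2: 7 trees catch fire, 3 burn out
  TTF.T
  TF.FT
  F...T
  TF.FT
  TTF.T
Step 3: 6 trees catch fire, 7 burn out
  TF..T
  F...F
  ....T
  F...F
  TF..T
Step 4: 5 trees catch fire, 6 burn out
  F...F
  .....
  ....F
  .....
  F...F
Step 5: 0 trees catch fire, 5 burn out
  .....
  .....
  .....
  .....
  .....
Step 6: 0 trees catch fire, 0 burn out
  .....
  .....
  .....
  .....
  .....

.....
.....
.....
.....
.....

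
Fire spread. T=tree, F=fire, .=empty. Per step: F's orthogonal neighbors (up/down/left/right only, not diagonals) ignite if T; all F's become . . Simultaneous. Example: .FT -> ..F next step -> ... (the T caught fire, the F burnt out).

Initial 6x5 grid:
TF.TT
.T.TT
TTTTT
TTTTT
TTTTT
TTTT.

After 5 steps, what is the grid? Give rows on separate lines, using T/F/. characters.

Step 1: 2 trees catch fire, 1 burn out
  F..TT
  .F.TT
  TTTTT
  TTTTT
  TTTTT
  TTTT.
Step 2: 1 trees catch fire, 2 burn out
  ...TT
  ...TT
  TFTTT
  TTTTT
  TTTTT
  TTTT.
Step 3: 3 trees catch fire, 1 burn out
  ...TT
  ...TT
  F.FTT
  TFTTT
  TTTTT
  TTTT.
Step 4: 4 trees catch fire, 3 burn out
  ...TT
  ...TT
  ...FT
  F.FTT
  TFTTT
  TTTT.
Step 5: 6 trees catch fire, 4 burn out
  ...TT
  ...FT
  ....F
  ...FT
  F.FTT
  TFTT.

...TT
...FT
....F
...FT
F.FTT
TFTT.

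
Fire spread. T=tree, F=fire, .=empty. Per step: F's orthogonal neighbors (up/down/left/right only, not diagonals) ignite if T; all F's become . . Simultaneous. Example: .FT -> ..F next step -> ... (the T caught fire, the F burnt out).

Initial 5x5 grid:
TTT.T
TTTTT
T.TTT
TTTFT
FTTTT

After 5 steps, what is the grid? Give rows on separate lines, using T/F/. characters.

Step 1: 6 trees catch fire, 2 burn out
  TTT.T
  TTTTT
  T.TFT
  FTF.F
  .FTFT
Step 2: 7 trees catch fire, 6 burn out
  TTT.T
  TTTFT
  F.F.F
  .F...
  ..F.F
Step 3: 3 trees catch fire, 7 burn out
  TTT.T
  FTF.F
  .....
  .....
  .....
Step 4: 4 trees catch fire, 3 burn out
  FTF.F
  .F...
  .....
  .....
  .....
Step 5: 1 trees catch fire, 4 burn out
  .F...
  .....
  .....
  .....
  .....

.F...
.....
.....
.....
.....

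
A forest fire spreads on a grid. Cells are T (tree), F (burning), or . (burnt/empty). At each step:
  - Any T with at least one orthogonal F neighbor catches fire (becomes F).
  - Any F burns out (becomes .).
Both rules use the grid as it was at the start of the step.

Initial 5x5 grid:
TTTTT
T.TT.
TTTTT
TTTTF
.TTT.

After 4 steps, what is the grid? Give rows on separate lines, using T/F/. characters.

Step 1: 2 trees catch fire, 1 burn out
  TTTTT
  T.TT.
  TTTTF
  TTTF.
  .TTT.
Step 2: 3 trees catch fire, 2 burn out
  TTTTT
  T.TT.
  TTTF.
  TTF..
  .TTF.
Step 3: 4 trees catch fire, 3 burn out
  TTTTT
  T.TF.
  TTF..
  TF...
  .TF..
Step 4: 5 trees catch fire, 4 burn out
  TTTFT
  T.F..
  TF...
  F....
  .F...

TTTFT
T.F..
TF...
F....
.F...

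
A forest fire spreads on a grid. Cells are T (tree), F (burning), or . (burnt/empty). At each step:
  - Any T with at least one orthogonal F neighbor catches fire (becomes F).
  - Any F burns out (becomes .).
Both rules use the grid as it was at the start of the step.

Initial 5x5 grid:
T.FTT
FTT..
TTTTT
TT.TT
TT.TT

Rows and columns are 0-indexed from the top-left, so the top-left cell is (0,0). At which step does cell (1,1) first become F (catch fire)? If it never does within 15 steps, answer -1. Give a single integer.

Step 1: cell (1,1)='F' (+5 fires, +2 burnt)
  -> target ignites at step 1
Step 2: cell (1,1)='.' (+4 fires, +5 burnt)
Step 3: cell (1,1)='.' (+3 fires, +4 burnt)
Step 4: cell (1,1)='.' (+3 fires, +3 burnt)
Step 5: cell (1,1)='.' (+2 fires, +3 burnt)
Step 6: cell (1,1)='.' (+1 fires, +2 burnt)
Step 7: cell (1,1)='.' (+0 fires, +1 burnt)
  fire out at step 7

1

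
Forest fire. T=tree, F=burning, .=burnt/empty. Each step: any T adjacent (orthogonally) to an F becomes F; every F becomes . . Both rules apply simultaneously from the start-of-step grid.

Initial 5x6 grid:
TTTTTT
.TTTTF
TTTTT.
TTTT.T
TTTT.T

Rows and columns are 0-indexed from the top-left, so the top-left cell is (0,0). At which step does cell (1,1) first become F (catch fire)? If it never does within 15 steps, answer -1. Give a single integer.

Step 1: cell (1,1)='T' (+2 fires, +1 burnt)
Step 2: cell (1,1)='T' (+3 fires, +2 burnt)
Step 3: cell (1,1)='T' (+3 fires, +3 burnt)
Step 4: cell (1,1)='F' (+4 fires, +3 burnt)
  -> target ignites at step 4
Step 5: cell (1,1)='.' (+4 fires, +4 burnt)
Step 6: cell (1,1)='.' (+4 fires, +4 burnt)
Step 7: cell (1,1)='.' (+2 fires, +4 burnt)
Step 8: cell (1,1)='.' (+1 fires, +2 burnt)
Step 9: cell (1,1)='.' (+0 fires, +1 burnt)
  fire out at step 9

4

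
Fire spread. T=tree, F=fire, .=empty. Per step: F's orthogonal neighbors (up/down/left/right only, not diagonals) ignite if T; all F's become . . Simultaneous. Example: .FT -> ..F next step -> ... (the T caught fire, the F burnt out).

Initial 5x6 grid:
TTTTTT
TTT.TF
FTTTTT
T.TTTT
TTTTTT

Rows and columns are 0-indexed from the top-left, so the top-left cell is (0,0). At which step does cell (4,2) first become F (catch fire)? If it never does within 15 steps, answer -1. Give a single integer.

Step 1: cell (4,2)='T' (+6 fires, +2 burnt)
Step 2: cell (4,2)='T' (+7 fires, +6 burnt)
Step 3: cell (4,2)='T' (+8 fires, +7 burnt)
Step 4: cell (4,2)='F' (+4 fires, +8 burnt)
  -> target ignites at step 4
Step 5: cell (4,2)='.' (+1 fires, +4 burnt)
Step 6: cell (4,2)='.' (+0 fires, +1 burnt)
  fire out at step 6

4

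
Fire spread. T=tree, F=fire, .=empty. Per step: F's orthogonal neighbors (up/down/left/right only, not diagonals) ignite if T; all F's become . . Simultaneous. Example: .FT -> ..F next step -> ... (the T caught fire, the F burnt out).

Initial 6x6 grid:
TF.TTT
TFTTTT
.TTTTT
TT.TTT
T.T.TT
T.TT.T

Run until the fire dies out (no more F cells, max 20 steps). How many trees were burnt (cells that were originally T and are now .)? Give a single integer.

Step 1: +4 fires, +2 burnt (F count now 4)
Step 2: +3 fires, +4 burnt (F count now 3)
Step 3: +4 fires, +3 burnt (F count now 4)
Step 4: +5 fires, +4 burnt (F count now 5)
Step 5: +4 fires, +5 burnt (F count now 4)
Step 6: +2 fires, +4 burnt (F count now 2)
Step 7: +1 fires, +2 burnt (F count now 1)
Step 8: +1 fires, +1 burnt (F count now 1)
Step 9: +0 fires, +1 burnt (F count now 0)
Fire out after step 9
Initially T: 27, now '.': 33
Total burnt (originally-T cells now '.'): 24

Answer: 24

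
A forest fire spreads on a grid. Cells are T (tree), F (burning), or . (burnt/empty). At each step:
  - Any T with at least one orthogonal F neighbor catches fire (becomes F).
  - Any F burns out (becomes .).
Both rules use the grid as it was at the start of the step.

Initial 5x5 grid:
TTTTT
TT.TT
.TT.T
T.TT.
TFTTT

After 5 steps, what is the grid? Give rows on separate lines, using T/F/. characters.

Step 1: 2 trees catch fire, 1 burn out
  TTTTT
  TT.TT
  .TT.T
  T.TT.
  F.FTT
Step 2: 3 trees catch fire, 2 burn out
  TTTTT
  TT.TT
  .TT.T
  F.FT.
  ...FT
Step 3: 3 trees catch fire, 3 burn out
  TTTTT
  TT.TT
  .TF.T
  ...F.
  ....F
Step 4: 1 trees catch fire, 3 burn out
  TTTTT
  TT.TT
  .F..T
  .....
  .....
Step 5: 1 trees catch fire, 1 burn out
  TTTTT
  TF.TT
  ....T
  .....
  .....

TTTTT
TF.TT
....T
.....
.....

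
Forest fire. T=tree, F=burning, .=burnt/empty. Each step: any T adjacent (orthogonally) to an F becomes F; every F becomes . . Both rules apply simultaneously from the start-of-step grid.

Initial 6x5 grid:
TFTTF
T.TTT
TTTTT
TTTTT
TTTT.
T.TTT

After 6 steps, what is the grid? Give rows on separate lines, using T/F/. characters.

Step 1: 4 trees catch fire, 2 burn out
  F.FF.
  T.TTF
  TTTTT
  TTTTT
  TTTT.
  T.TTT
Step 2: 4 trees catch fire, 4 burn out
  .....
  F.FF.
  TTTTF
  TTTTT
  TTTT.
  T.TTT
Step 3: 4 trees catch fire, 4 burn out
  .....
  .....
  FTFF.
  TTTTF
  TTTT.
  T.TTT
Step 4: 4 trees catch fire, 4 burn out
  .....
  .....
  .F...
  FTFF.
  TTTT.
  T.TTT
Step 5: 4 trees catch fire, 4 burn out
  .....
  .....
  .....
  .F...
  FTFF.
  T.TTT
Step 6: 4 trees catch fire, 4 burn out
  .....
  .....
  .....
  .....
  .F...
  F.FFT

.....
.....
.....
.....
.F...
F.FFT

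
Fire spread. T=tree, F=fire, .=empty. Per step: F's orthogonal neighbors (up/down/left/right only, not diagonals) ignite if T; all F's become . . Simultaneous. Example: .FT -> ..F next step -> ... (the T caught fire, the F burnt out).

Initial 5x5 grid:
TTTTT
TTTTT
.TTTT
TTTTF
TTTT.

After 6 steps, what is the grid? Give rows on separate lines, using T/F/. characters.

Step 1: 2 trees catch fire, 1 burn out
  TTTTT
  TTTTT
  .TTTF
  TTTF.
  TTTT.
Step 2: 4 trees catch fire, 2 burn out
  TTTTT
  TTTTF
  .TTF.
  TTF..
  TTTF.
Step 3: 5 trees catch fire, 4 burn out
  TTTTF
  TTTF.
  .TF..
  TF...
  TTF..
Step 4: 5 trees catch fire, 5 burn out
  TTTF.
  TTF..
  .F...
  F....
  TF...
Step 5: 3 trees catch fire, 5 burn out
  TTF..
  TF...
  .....
  .....
  F....
Step 6: 2 trees catch fire, 3 burn out
  TF...
  F....
  .....
  .....
  .....

TF...
F....
.....
.....
.....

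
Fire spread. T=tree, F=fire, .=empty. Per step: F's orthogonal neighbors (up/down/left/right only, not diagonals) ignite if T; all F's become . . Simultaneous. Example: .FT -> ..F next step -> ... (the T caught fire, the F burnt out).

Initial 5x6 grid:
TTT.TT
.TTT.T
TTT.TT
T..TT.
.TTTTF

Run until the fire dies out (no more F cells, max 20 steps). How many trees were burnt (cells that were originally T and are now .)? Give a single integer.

Answer: 11

Derivation:
Step 1: +1 fires, +1 burnt (F count now 1)
Step 2: +2 fires, +1 burnt (F count now 2)
Step 3: +3 fires, +2 burnt (F count now 3)
Step 4: +2 fires, +3 burnt (F count now 2)
Step 5: +1 fires, +2 burnt (F count now 1)
Step 6: +1 fires, +1 burnt (F count now 1)
Step 7: +1 fires, +1 burnt (F count now 1)
Step 8: +0 fires, +1 burnt (F count now 0)
Fire out after step 8
Initially T: 21, now '.': 20
Total burnt (originally-T cells now '.'): 11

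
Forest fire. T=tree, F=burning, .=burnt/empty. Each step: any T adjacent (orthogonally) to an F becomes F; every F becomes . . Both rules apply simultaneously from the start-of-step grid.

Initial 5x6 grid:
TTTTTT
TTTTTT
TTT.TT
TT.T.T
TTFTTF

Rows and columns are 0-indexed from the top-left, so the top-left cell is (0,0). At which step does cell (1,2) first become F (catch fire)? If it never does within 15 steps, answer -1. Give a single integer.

Step 1: cell (1,2)='T' (+4 fires, +2 burnt)
Step 2: cell (1,2)='T' (+4 fires, +4 burnt)
Step 3: cell (1,2)='T' (+4 fires, +4 burnt)
Step 4: cell (1,2)='T' (+5 fires, +4 burnt)
Step 5: cell (1,2)='F' (+5 fires, +5 burnt)
  -> target ignites at step 5
Step 6: cell (1,2)='.' (+3 fires, +5 burnt)
Step 7: cell (1,2)='.' (+0 fires, +3 burnt)
  fire out at step 7

5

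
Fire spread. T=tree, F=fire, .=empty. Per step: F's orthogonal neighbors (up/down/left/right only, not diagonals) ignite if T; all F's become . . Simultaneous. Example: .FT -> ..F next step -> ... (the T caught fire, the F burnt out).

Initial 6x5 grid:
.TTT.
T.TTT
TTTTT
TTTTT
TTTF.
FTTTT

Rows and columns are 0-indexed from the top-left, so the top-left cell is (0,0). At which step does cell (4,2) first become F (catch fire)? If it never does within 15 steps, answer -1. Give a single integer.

Step 1: cell (4,2)='F' (+5 fires, +2 burnt)
  -> target ignites at step 1
Step 2: cell (4,2)='.' (+7 fires, +5 burnt)
Step 3: cell (4,2)='.' (+5 fires, +7 burnt)
Step 4: cell (4,2)='.' (+5 fires, +5 burnt)
Step 5: cell (4,2)='.' (+1 fires, +5 burnt)
Step 6: cell (4,2)='.' (+1 fires, +1 burnt)
Step 7: cell (4,2)='.' (+0 fires, +1 burnt)
  fire out at step 7

1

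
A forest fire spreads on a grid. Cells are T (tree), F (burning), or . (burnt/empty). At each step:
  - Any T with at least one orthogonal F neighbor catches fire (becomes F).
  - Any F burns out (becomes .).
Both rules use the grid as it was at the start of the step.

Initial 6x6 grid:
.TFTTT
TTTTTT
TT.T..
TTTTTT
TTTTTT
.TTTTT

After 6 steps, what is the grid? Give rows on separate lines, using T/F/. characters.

Step 1: 3 trees catch fire, 1 burn out
  .F.FTT
  TTFTTT
  TT.T..
  TTTTTT
  TTTTTT
  .TTTTT
Step 2: 3 trees catch fire, 3 burn out
  ....FT
  TF.FTT
  TT.T..
  TTTTTT
  TTTTTT
  .TTTTT
Step 3: 5 trees catch fire, 3 burn out
  .....F
  F...FT
  TF.F..
  TTTTTT
  TTTTTT
  .TTTTT
Step 4: 4 trees catch fire, 5 burn out
  ......
  .....F
  F.....
  TFTFTT
  TTTTTT
  .TTTTT
Step 5: 5 trees catch fire, 4 burn out
  ......
  ......
  ......
  F.F.FT
  TFTFTT
  .TTTTT
Step 6: 6 trees catch fire, 5 burn out
  ......
  ......
  ......
  .....F
  F.F.FT
  .FTFTT

......
......
......
.....F
F.F.FT
.FTFTT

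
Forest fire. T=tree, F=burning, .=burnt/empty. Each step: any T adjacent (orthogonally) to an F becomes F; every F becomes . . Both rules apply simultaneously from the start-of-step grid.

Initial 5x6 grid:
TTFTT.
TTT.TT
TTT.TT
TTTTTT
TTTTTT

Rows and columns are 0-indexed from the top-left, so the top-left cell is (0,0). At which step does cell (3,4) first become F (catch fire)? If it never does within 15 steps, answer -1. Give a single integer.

Step 1: cell (3,4)='T' (+3 fires, +1 burnt)
Step 2: cell (3,4)='T' (+4 fires, +3 burnt)
Step 3: cell (3,4)='T' (+4 fires, +4 burnt)
Step 4: cell (3,4)='T' (+6 fires, +4 burnt)
Step 5: cell (3,4)='F' (+5 fires, +6 burnt)
  -> target ignites at step 5
Step 6: cell (3,4)='.' (+3 fires, +5 burnt)
Step 7: cell (3,4)='.' (+1 fires, +3 burnt)
Step 8: cell (3,4)='.' (+0 fires, +1 burnt)
  fire out at step 8

5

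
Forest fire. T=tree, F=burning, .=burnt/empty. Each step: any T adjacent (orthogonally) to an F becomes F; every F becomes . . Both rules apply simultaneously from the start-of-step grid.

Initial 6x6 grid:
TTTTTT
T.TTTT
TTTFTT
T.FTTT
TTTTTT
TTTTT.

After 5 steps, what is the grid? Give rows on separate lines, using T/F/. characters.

Step 1: 5 trees catch fire, 2 burn out
  TTTTTT
  T.TFTT
  TTF.FT
  T..FTT
  TTFTTT
  TTTTT.
Step 2: 9 trees catch fire, 5 burn out
  TTTFTT
  T.F.FT
  TF...F
  T...FT
  TF.FTT
  TTFTT.
Step 3: 9 trees catch fire, 9 burn out
  TTF.FT
  T....F
  F.....
  T....F
  F...FT
  TF.FT.
Step 4: 7 trees catch fire, 9 burn out
  TF...F
  F.....
  ......
  F.....
  .....F
  F...F.
Step 5: 1 trees catch fire, 7 burn out
  F.....
  ......
  ......
  ......
  ......
  ......

F.....
......
......
......
......
......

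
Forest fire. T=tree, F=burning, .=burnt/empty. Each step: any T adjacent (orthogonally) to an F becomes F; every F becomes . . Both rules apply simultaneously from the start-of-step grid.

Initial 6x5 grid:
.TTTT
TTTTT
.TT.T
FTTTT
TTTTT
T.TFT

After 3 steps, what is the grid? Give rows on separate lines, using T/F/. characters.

Step 1: 5 trees catch fire, 2 burn out
  .TTTT
  TTTTT
  .TT.T
  .FTTT
  FTTFT
  T.F.F
Step 2: 7 trees catch fire, 5 burn out
  .TTTT
  TTTTT
  .FT.T
  ..FFT
  .FF.F
  F....
Step 3: 3 trees catch fire, 7 burn out
  .TTTT
  TFTTT
  ..F.T
  ....F
  .....
  .....

.TTTT
TFTTT
..F.T
....F
.....
.....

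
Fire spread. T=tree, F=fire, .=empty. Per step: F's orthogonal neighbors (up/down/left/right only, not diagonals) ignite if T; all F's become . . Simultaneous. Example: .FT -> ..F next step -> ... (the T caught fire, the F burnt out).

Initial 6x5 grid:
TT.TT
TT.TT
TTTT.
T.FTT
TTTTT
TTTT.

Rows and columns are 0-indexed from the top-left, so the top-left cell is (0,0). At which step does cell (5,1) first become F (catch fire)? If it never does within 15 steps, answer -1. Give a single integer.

Step 1: cell (5,1)='T' (+3 fires, +1 burnt)
Step 2: cell (5,1)='T' (+6 fires, +3 burnt)
Step 3: cell (5,1)='F' (+7 fires, +6 burnt)
  -> target ignites at step 3
Step 4: cell (5,1)='.' (+6 fires, +7 burnt)
Step 5: cell (5,1)='.' (+2 fires, +6 burnt)
Step 6: cell (5,1)='.' (+0 fires, +2 burnt)
  fire out at step 6

3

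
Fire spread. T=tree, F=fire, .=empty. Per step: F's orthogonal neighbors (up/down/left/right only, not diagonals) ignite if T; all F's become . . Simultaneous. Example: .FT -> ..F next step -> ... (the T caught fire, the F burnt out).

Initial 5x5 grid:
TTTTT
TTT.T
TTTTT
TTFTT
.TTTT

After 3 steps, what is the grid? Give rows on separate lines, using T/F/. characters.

Step 1: 4 trees catch fire, 1 burn out
  TTTTT
  TTT.T
  TTFTT
  TF.FT
  .TFTT
Step 2: 7 trees catch fire, 4 burn out
  TTTTT
  TTF.T
  TF.FT
  F...F
  .F.FT
Step 3: 5 trees catch fire, 7 burn out
  TTFTT
  TF..T
  F...F
  .....
  ....F

TTFTT
TF..T
F...F
.....
....F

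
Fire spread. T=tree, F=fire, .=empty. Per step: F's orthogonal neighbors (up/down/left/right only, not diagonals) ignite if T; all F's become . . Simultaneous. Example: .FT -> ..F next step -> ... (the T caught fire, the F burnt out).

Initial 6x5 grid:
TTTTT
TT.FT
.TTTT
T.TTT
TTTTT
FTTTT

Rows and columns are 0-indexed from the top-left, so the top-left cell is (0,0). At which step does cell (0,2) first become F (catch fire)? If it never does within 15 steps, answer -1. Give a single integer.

Step 1: cell (0,2)='T' (+5 fires, +2 burnt)
Step 2: cell (0,2)='F' (+8 fires, +5 burnt)
  -> target ignites at step 2
Step 3: cell (0,2)='.' (+7 fires, +8 burnt)
Step 4: cell (0,2)='.' (+4 fires, +7 burnt)
Step 5: cell (0,2)='.' (+1 fires, +4 burnt)
Step 6: cell (0,2)='.' (+0 fires, +1 burnt)
  fire out at step 6

2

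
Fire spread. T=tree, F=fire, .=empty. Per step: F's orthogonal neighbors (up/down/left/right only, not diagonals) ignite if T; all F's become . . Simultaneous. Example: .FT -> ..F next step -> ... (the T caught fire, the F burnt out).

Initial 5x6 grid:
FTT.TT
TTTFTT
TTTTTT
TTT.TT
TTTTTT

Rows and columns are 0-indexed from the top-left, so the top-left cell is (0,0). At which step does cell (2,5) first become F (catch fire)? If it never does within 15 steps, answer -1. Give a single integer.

Step 1: cell (2,5)='T' (+5 fires, +2 burnt)
Step 2: cell (2,5)='T' (+7 fires, +5 burnt)
Step 3: cell (2,5)='F' (+6 fires, +7 burnt)
  -> target ignites at step 3
Step 4: cell (2,5)='.' (+5 fires, +6 burnt)
Step 5: cell (2,5)='.' (+3 fires, +5 burnt)
Step 6: cell (2,5)='.' (+0 fires, +3 burnt)
  fire out at step 6

3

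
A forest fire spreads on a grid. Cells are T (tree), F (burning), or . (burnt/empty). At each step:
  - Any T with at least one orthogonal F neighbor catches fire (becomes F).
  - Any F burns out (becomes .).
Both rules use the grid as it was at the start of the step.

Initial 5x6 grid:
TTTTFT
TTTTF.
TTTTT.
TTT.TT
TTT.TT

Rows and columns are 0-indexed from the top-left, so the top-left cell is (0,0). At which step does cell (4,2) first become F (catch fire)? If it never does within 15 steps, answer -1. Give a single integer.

Step 1: cell (4,2)='T' (+4 fires, +2 burnt)
Step 2: cell (4,2)='T' (+4 fires, +4 burnt)
Step 3: cell (4,2)='T' (+5 fires, +4 burnt)
Step 4: cell (4,2)='T' (+5 fires, +5 burnt)
Step 5: cell (4,2)='F' (+3 fires, +5 burnt)
  -> target ignites at step 5
Step 6: cell (4,2)='.' (+2 fires, +3 burnt)
Step 7: cell (4,2)='.' (+1 fires, +2 burnt)
Step 8: cell (4,2)='.' (+0 fires, +1 burnt)
  fire out at step 8

5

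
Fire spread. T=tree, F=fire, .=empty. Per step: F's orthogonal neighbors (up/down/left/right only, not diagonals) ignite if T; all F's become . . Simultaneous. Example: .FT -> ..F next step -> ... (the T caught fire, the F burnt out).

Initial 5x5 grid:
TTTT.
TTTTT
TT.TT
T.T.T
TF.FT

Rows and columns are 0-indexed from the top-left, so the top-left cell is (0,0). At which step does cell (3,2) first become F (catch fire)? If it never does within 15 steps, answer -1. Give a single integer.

Step 1: cell (3,2)='T' (+2 fires, +2 burnt)
Step 2: cell (3,2)='T' (+2 fires, +2 burnt)
Step 3: cell (3,2)='T' (+2 fires, +2 burnt)
Step 4: cell (3,2)='T' (+4 fires, +2 burnt)
Step 5: cell (3,2)='T' (+3 fires, +4 burnt)
Step 6: cell (3,2)='T' (+3 fires, +3 burnt)
Step 7: cell (3,2)='T' (+1 fires, +3 burnt)
Step 8: cell (3,2)='T' (+0 fires, +1 burnt)
  fire out at step 8
Target never catches fire within 15 steps

-1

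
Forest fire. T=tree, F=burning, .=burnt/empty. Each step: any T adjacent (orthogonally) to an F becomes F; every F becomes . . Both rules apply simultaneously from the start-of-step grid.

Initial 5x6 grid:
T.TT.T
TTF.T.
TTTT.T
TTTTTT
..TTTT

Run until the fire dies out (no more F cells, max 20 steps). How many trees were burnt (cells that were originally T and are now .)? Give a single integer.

Step 1: +3 fires, +1 burnt (F count now 3)
Step 2: +5 fires, +3 burnt (F count now 5)
Step 3: +5 fires, +5 burnt (F count now 5)
Step 4: +3 fires, +5 burnt (F count now 3)
Step 5: +2 fires, +3 burnt (F count now 2)
Step 6: +2 fires, +2 burnt (F count now 2)
Step 7: +0 fires, +2 burnt (F count now 0)
Fire out after step 7
Initially T: 22, now '.': 28
Total burnt (originally-T cells now '.'): 20

Answer: 20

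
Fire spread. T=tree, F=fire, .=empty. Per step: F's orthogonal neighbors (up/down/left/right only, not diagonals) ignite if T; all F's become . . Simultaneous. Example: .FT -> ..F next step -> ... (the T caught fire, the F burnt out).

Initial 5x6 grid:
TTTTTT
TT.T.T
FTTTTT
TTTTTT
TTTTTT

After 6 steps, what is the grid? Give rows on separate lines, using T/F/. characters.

Step 1: 3 trees catch fire, 1 burn out
  TTTTTT
  FT.T.T
  .FTTTT
  FTTTTT
  TTTTTT
Step 2: 5 trees catch fire, 3 burn out
  FTTTTT
  .F.T.T
  ..FTTT
  .FTTTT
  FTTTTT
Step 3: 4 trees catch fire, 5 burn out
  .FTTTT
  ...T.T
  ...FTT
  ..FTTT
  .FTTTT
Step 4: 5 trees catch fire, 4 burn out
  ..FTTT
  ...F.T
  ....FT
  ...FTT
  ..FTTT
Step 5: 4 trees catch fire, 5 burn out
  ...FTT
  .....T
  .....F
  ....FT
  ...FTT
Step 6: 4 trees catch fire, 4 burn out
  ....FT
  .....F
  ......
  .....F
  ....FT

....FT
.....F
......
.....F
....FT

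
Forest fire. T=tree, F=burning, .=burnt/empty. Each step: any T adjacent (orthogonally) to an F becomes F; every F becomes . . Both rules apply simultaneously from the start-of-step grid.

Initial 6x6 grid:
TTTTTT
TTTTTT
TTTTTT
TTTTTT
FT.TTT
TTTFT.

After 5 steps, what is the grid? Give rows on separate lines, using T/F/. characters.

Step 1: 6 trees catch fire, 2 burn out
  TTTTTT
  TTTTTT
  TTTTTT
  FTTTTT
  .F.FTT
  FTF.F.
Step 2: 5 trees catch fire, 6 burn out
  TTTTTT
  TTTTTT
  FTTTTT
  .FTFTT
  ....FT
  .F....
Step 3: 6 trees catch fire, 5 burn out
  TTTTTT
  FTTTTT
  .FTFTT
  ..F.FT
  .....F
  ......
Step 4: 6 trees catch fire, 6 burn out
  FTTTTT
  .FTFTT
  ..F.FT
  .....F
  ......
  ......
Step 5: 5 trees catch fire, 6 burn out
  .FTFTT
  ..F.FT
  .....F
  ......
  ......
  ......

.FTFTT
..F.FT
.....F
......
......
......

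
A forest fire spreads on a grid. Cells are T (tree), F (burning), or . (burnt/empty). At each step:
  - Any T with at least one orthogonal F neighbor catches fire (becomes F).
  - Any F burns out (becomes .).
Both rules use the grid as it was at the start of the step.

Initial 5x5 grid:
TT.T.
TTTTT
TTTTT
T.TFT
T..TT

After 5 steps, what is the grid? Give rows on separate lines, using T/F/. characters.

Step 1: 4 trees catch fire, 1 burn out
  TT.T.
  TTTTT
  TTTFT
  T.F.F
  T..FT
Step 2: 4 trees catch fire, 4 burn out
  TT.T.
  TTTFT
  TTF.F
  T....
  T...F
Step 3: 4 trees catch fire, 4 burn out
  TT.F.
  TTF.F
  TF...
  T....
  T....
Step 4: 2 trees catch fire, 4 burn out
  TT...
  TF...
  F....
  T....
  T....
Step 5: 3 trees catch fire, 2 burn out
  TF...
  F....
  .....
  F....
  T....

TF...
F....
.....
F....
T....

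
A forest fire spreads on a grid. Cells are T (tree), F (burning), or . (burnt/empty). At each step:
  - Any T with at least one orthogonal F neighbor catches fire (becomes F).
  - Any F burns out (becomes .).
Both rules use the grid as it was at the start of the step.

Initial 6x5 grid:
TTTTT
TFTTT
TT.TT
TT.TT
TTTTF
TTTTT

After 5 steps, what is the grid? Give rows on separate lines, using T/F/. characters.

Step 1: 7 trees catch fire, 2 burn out
  TFTTT
  F.FTT
  TF.TT
  TT.TF
  TTTF.
  TTTTF
Step 2: 9 trees catch fire, 7 burn out
  F.FTT
  ...FT
  F..TF
  TF.F.
  TTF..
  TTTF.
Step 3: 6 trees catch fire, 9 burn out
  ...FT
  ....F
  ...F.
  F....
  TF...
  TTF..
Step 4: 3 trees catch fire, 6 burn out
  ....F
  .....
  .....
  .....
  F....
  TF...
Step 5: 1 trees catch fire, 3 burn out
  .....
  .....
  .....
  .....
  .....
  F....

.....
.....
.....
.....
.....
F....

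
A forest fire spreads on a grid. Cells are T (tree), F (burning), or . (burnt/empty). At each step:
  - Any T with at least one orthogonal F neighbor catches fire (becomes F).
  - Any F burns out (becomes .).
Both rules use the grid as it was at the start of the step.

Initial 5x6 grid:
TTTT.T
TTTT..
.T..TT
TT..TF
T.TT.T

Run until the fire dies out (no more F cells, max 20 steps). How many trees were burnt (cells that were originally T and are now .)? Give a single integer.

Step 1: +3 fires, +1 burnt (F count now 3)
Step 2: +1 fires, +3 burnt (F count now 1)
Step 3: +0 fires, +1 burnt (F count now 0)
Fire out after step 3
Initially T: 19, now '.': 15
Total burnt (originally-T cells now '.'): 4

Answer: 4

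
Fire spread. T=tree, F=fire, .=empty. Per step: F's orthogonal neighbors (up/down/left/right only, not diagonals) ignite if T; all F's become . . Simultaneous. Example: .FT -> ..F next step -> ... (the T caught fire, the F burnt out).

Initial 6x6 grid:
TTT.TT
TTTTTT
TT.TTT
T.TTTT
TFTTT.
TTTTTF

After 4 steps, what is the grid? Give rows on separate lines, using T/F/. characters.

Step 1: 4 trees catch fire, 2 burn out
  TTT.TT
  TTTTTT
  TT.TTT
  T.TTTT
  F.FTT.
  TFTTF.
Step 2: 7 trees catch fire, 4 burn out
  TTT.TT
  TTTTTT
  TT.TTT
  F.FTTT
  ...FF.
  F.FF..
Step 3: 3 trees catch fire, 7 burn out
  TTT.TT
  TTTTTT
  FT.TTT
  ...FFT
  ......
  ......
Step 4: 5 trees catch fire, 3 burn out
  TTT.TT
  FTTTTT
  .F.FFT
  .....F
  ......
  ......

TTT.TT
FTTTTT
.F.FFT
.....F
......
......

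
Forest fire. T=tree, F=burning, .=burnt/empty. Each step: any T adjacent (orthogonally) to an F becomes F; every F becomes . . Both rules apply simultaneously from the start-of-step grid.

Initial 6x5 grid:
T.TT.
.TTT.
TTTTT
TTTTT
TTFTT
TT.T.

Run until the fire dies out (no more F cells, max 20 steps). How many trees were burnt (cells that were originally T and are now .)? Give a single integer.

Step 1: +3 fires, +1 burnt (F count now 3)
Step 2: +7 fires, +3 burnt (F count now 7)
Step 3: +6 fires, +7 burnt (F count now 6)
Step 4: +5 fires, +6 burnt (F count now 5)
Step 5: +1 fires, +5 burnt (F count now 1)
Step 6: +0 fires, +1 burnt (F count now 0)
Fire out after step 6
Initially T: 23, now '.': 29
Total burnt (originally-T cells now '.'): 22

Answer: 22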